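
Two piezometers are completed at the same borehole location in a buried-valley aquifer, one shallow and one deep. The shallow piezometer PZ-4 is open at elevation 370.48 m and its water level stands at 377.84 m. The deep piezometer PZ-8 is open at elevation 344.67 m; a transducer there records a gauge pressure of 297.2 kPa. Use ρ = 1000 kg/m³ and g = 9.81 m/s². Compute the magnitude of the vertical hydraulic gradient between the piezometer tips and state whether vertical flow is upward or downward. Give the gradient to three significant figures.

Total head at PZ-4: h = 377.84 m (water level in the standpipe).
Pressure head at PZ-8: ψ = P/(ρg) = 297.2×1000 / (1000 × 9.81) = 30.30 m.
Total head at PZ-8: h = z + ψ = 344.67 + 30.30 = 374.97 m.
Δh = h(PZ-4) − h(PZ-8) = 377.84 − 374.97 = 2.87 m.
Vertical separation Δz = 370.48 − 344.67 = 25.81 m.
|i_v| = |Δh| / Δz = 2.87 / 25.81 = 0.111.
Head is higher in the shallow piezometer, so vertical flow is downward (recharge condition).

|i_v| ≈ 0.111; vertical flow is downward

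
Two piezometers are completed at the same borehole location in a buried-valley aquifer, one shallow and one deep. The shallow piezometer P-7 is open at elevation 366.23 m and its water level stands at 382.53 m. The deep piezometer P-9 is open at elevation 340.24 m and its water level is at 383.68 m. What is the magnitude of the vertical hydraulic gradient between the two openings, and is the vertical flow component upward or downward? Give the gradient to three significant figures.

|i_v| ≈ 0.0442; vertical flow is upward

Total head at P-7: h = 382.53 m (water level in the standpipe).
Total head at P-9: h = 383.68 m.
Δh = h(P-7) − h(P-9) = 382.53 − 383.68 = -1.15 m.
Vertical separation Δz = 366.23 − 340.24 = 25.99 m.
|i_v| = |Δh| / Δz = 1.15 / 25.99 = 0.0442.
Head is higher in the deep piezometer, so vertical flow is upward (discharge condition).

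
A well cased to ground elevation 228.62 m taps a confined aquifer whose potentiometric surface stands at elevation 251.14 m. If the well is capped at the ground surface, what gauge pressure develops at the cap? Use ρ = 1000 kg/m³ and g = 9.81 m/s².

P ≈ 221 kPa

Head above the cap: Δh = 251.14 − 228.62 = 22.52 m.
P = ρgΔh = 1000 × 9.81 × 22.52 = 220921 Pa ≈ 221 kPa.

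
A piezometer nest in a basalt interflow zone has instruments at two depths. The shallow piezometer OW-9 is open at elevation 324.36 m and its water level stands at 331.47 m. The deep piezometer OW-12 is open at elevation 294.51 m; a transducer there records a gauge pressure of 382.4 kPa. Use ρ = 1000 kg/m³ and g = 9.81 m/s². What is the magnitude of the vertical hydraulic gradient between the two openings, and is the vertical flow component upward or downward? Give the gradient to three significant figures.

|i_v| ≈ 0.0677; vertical flow is upward

Total head at OW-9: h = 331.47 m (water level in the standpipe).
Pressure head at OW-12: ψ = P/(ρg) = 382.4×1000 / (1000 × 9.81) = 38.98 m.
Total head at OW-12: h = z + ψ = 294.51 + 38.98 = 333.49 m.
Δh = h(OW-9) − h(OW-12) = 331.47 − 333.49 = -2.02 m.
Vertical separation Δz = 324.36 − 294.51 = 29.85 m.
|i_v| = |Δh| / Δz = 2.02 / 29.85 = 0.0677.
Head is higher in the deep piezometer, so vertical flow is upward (discharge condition).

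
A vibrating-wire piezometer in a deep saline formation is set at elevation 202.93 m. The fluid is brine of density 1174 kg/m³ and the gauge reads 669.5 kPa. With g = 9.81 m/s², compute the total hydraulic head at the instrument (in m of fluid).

ψ = P/(ρg) = 669.5×1000 / (1174 × 9.81) = 58.13 m.
h = z + ψ = 202.93 + 58.13 = 261.06 m.

h ≈ 261.06 m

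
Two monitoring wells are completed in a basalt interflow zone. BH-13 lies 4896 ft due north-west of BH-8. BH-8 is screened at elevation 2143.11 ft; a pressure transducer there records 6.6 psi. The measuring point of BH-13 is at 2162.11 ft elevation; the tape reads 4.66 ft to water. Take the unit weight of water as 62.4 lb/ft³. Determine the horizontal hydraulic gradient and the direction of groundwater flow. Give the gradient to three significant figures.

Pressure head at BH-8: ψ = 144·P/γ = 144 × 6.6 / 62.4 = 15.23 ft.
Total head at BH-8: h = z + ψ = 2143.11 + 15.23 = 2158.34 ft.
Total head at BH-13: h = 2162.11 − 4.66 = 2157.45 ft.
Head difference: h(BH-8) − h(BH-13) = 2158.34 − 2157.45 = 0.89 ft.
Hydraulic gradient: i = |Δh| / L = 0.89 / 4896 = 0.000182.
Flow is from higher to lower head: from BH-8 toward BH-13, i.e. toward the north-west.

i ≈ 0.000182; groundwater flows toward the north-west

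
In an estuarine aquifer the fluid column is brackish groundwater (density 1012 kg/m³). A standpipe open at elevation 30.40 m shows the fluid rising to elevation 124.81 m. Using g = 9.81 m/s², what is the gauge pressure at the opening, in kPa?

P ≈ 937 kPa

Pressure head ψ = h − z = 124.81 − 30.40 = 94.41 m.
P = ρgψ = 1012 × 9.81 × 94.41 = 937276 Pa ≈ 937 kPa.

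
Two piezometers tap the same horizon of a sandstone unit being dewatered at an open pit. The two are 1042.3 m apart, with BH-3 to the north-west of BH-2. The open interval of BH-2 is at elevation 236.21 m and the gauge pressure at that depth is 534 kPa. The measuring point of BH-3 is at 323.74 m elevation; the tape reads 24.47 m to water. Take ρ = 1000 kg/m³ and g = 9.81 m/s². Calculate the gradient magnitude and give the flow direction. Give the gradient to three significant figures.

Pressure head at BH-2: ψ = P/(ρg) = 534×1000 / (1000 × 9.81) = 54.43 m.
Total head at BH-2: h = z + ψ = 236.21 + 54.43 = 290.64 m.
Total head at BH-3: h = 323.74 − 24.47 = 299.27 m.
Head difference: h(BH-2) − h(BH-3) = 290.64 − 299.27 = -8.63 m.
Hydraulic gradient: i = |Δh| / L = 8.63 / 1042.3 = 0.00828.
Flow is from higher to lower head: from BH-3 toward BH-2, i.e. toward the south-east.

i ≈ 0.00828; groundwater flows toward the south-east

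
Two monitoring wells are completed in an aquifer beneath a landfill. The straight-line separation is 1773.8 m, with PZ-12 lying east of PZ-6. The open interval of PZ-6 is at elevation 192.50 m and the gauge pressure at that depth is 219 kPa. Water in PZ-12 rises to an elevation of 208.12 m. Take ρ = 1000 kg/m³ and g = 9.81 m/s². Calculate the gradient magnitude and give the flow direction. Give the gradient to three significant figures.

Pressure head at PZ-6: ψ = P/(ρg) = 219×1000 / (1000 × 9.81) = 22.32 m.
Total head at PZ-6: h = z + ψ = 192.50 + 22.32 = 214.82 m.
Total head at PZ-12: h = 208.12 m (water level in the piezometer is the total head).
Head difference: h(PZ-6) − h(PZ-12) = 214.82 − 208.12 = 6.70 m.
Hydraulic gradient: i = |Δh| / L = 6.70 / 1773.8 = 0.00378.
Flow is from higher to lower head: from PZ-6 toward PZ-12, i.e. toward the east.

i ≈ 0.00378; groundwater flows toward the east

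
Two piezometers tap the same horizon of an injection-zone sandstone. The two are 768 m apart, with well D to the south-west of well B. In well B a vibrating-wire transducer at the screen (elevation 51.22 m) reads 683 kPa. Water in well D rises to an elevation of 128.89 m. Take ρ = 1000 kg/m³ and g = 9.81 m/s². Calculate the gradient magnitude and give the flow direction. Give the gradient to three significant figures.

i ≈ 0.0105; groundwater flows toward the north-east

Pressure head at well B: ψ = P/(ρg) = 683×1000 / (1000 × 9.81) = 69.62 m.
Total head at well B: h = z + ψ = 51.22 + 69.62 = 120.84 m.
Total head at well D: h = 128.89 m (water level in the piezometer is the total head).
Head difference: h(well B) − h(well D) = 120.84 − 128.89 = -8.05 m.
Hydraulic gradient: i = |Δh| / L = 8.05 / 768 = 0.0105.
Flow is from higher to lower head: from well D toward well B, i.e. toward the north-east.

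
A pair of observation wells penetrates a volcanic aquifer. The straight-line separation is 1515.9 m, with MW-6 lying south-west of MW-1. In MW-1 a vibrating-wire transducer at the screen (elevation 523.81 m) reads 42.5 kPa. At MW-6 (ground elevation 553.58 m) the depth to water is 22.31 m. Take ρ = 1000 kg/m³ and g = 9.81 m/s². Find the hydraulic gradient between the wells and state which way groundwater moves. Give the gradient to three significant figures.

Pressure head at MW-1: ψ = P/(ρg) = 42.5×1000 / (1000 × 9.81) = 4.33 m.
Total head at MW-1: h = z + ψ = 523.81 + 4.33 = 528.14 m.
Total head at MW-6: h = 553.58 − 22.31 = 531.27 m.
Head difference: h(MW-1) − h(MW-6) = 528.14 − 531.27 = -3.13 m.
Hydraulic gradient: i = |Δh| / L = 3.13 / 1515.9 = 0.00206.
Flow is from higher to lower head: from MW-6 toward MW-1, i.e. toward the north-east.

i ≈ 0.00206; groundwater flows toward the north-east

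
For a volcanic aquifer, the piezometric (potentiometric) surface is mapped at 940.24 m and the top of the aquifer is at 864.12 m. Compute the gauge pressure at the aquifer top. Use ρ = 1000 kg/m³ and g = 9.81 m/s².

Pressure head at the aquifer top: ψ = h − z = 940.24 − 864.12 = 76.12 m.
P = ρgψ = 1000 × 9.81 × 76.12 = 746737 Pa ≈ 747 kPa.

P ≈ 747 kPa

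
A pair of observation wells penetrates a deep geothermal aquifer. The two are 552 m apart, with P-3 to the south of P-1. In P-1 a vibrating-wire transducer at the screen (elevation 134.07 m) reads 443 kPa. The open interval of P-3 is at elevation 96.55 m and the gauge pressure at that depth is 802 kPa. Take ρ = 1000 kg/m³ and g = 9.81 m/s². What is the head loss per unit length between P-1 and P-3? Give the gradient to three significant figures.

Pressure head at P-1: ψ = P/(ρg) = 443×1000 / (1000 × 9.81) = 45.16 m.
Total head at P-1: h = z + ψ = 134.07 + 45.16 = 179.23 m.
Pressure head at P-3: ψ = P/(ρg) = 802×1000 / (1000 × 9.81) = 81.75 m.
Total head at P-3: h = z + ψ = 96.55 + 81.75 = 178.30 m.
Head difference: h(P-1) − h(P-3) = 179.23 − 178.30 = 0.93 m.
Hydraulic gradient: i = |Δh| / L = 0.93 / 552 = 0.00168.

i ≈ 0.00168 m/m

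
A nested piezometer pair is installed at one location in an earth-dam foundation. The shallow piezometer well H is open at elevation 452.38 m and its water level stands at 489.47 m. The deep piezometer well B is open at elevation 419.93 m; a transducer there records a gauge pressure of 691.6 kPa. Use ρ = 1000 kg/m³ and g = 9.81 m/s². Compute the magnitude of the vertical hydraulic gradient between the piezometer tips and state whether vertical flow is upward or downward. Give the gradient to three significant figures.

|i_v| ≈ 0.0296; vertical flow is upward

Total head at well H: h = 489.47 m (water level in the standpipe).
Pressure head at well B: ψ = P/(ρg) = 691.6×1000 / (1000 × 9.81) = 70.50 m.
Total head at well B: h = z + ψ = 419.93 + 70.50 = 490.43 m.
Δh = h(well H) − h(well B) = 489.47 − 490.43 = -0.96 m.
Vertical separation Δz = 452.38 − 419.93 = 32.45 m.
|i_v| = |Δh| / Δz = 0.96 / 32.45 = 0.0296.
Head is higher in the deep piezometer, so vertical flow is upward (discharge condition).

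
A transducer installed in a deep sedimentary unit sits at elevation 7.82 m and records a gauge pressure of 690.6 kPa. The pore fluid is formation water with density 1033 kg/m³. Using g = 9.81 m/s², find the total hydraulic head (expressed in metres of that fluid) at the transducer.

h ≈ 75.97 m

ψ = P/(ρg) = 690.6×1000 / (1033 × 9.81) = 68.15 m.
h = z + ψ = 7.82 + 68.15 = 75.97 m.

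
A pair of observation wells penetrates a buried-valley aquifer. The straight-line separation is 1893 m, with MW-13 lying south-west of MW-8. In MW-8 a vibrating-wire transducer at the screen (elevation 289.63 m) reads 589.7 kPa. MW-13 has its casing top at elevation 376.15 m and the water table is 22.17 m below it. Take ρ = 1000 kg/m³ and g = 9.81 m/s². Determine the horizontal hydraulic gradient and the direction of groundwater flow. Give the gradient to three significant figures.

i ≈ 0.00224; groundwater flows toward the north-east

Pressure head at MW-8: ψ = P/(ρg) = 589.7×1000 / (1000 × 9.81) = 60.11 m.
Total head at MW-8: h = z + ψ = 289.63 + 60.11 = 349.74 m.
Total head at MW-13: h = 376.15 − 22.17 = 353.98 m.
Head difference: h(MW-8) − h(MW-13) = 349.74 − 353.98 = -4.24 m.
Hydraulic gradient: i = |Δh| / L = 4.24 / 1893 = 0.00224.
Flow is from higher to lower head: from MW-13 toward MW-8, i.e. toward the north-east.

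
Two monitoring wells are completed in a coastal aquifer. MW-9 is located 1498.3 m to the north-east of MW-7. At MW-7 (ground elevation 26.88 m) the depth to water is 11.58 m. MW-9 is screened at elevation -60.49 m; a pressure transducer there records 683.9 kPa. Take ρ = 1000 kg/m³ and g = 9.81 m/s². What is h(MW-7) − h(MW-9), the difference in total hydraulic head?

Total head at MW-7: h = 26.88 − 11.58 = 15.30 m.
Pressure head at MW-9: ψ = P/(ρg) = 683.9×1000 / (1000 × 9.81) = 69.71 m.
Total head at MW-9: h = z + ψ = -60.49 + 69.71 = 9.22 m.
Head difference: h(MW-7) − h(MW-9) = 15.30 − 9.22 = 6.08 m.

Δh ≈ 6.08 m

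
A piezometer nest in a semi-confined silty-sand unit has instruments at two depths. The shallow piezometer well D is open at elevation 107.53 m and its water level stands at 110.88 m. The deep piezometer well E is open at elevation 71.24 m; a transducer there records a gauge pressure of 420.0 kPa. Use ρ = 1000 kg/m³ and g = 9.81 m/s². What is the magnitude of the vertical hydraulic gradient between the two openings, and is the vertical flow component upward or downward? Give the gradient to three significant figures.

|i_v| ≈ 0.0874; vertical flow is upward

Total head at well D: h = 110.88 m (water level in the standpipe).
Pressure head at well E: ψ = P/(ρg) = 420.0×1000 / (1000 × 9.81) = 42.81 m.
Total head at well E: h = z + ψ = 71.24 + 42.81 = 114.05 m.
Δh = h(well D) − h(well E) = 110.88 − 114.05 = -3.17 m.
Vertical separation Δz = 107.53 − 71.24 = 36.29 m.
|i_v| = |Δh| / Δz = 3.17 / 36.29 = 0.0874.
Head is higher in the deep piezometer, so vertical flow is upward (discharge condition).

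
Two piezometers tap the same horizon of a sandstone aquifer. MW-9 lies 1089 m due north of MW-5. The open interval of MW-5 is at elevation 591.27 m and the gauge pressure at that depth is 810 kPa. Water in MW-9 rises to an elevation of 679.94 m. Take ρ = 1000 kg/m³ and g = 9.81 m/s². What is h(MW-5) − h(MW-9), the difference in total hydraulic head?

Pressure head at MW-5: ψ = P/(ρg) = 810×1000 / (1000 × 9.81) = 82.57 m.
Total head at MW-5: h = z + ψ = 591.27 + 82.57 = 673.84 m.
Total head at MW-9: h = 679.94 m (water level in the piezometer is the total head).
Head difference: h(MW-5) − h(MW-9) = 673.84 − 679.94 = -6.10 m.

Δh ≈ -6.10 m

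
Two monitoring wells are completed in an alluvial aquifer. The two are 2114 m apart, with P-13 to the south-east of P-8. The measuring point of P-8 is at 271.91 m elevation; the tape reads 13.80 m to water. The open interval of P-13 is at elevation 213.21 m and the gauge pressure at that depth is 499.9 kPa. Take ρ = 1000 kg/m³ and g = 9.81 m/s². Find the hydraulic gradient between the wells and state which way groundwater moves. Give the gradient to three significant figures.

i ≈ 0.00287; groundwater flows toward the north-west

Total head at P-8: h = 271.91 − 13.80 = 258.11 m.
Pressure head at P-13: ψ = P/(ρg) = 499.9×1000 / (1000 × 9.81) = 50.96 m.
Total head at P-13: h = z + ψ = 213.21 + 50.96 = 264.17 m.
Head difference: h(P-8) − h(P-13) = 258.11 − 264.17 = -6.06 m.
Hydraulic gradient: i = |Δh| / L = 6.06 / 2114 = 0.00287.
Flow is from higher to lower head: from P-13 toward P-8, i.e. toward the north-west.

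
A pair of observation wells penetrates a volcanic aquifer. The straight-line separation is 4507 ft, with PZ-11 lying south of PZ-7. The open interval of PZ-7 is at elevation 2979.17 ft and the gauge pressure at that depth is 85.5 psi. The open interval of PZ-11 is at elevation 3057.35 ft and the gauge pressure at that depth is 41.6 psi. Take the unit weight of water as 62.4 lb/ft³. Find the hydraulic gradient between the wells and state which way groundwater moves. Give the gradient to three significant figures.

i ≈ 0.00513; groundwater flows toward the south

Pressure head at PZ-7: ψ = 144·P/γ = 144 × 85.5 / 62.4 = 197.31 ft.
Total head at PZ-7: h = z + ψ = 2979.17 + 197.31 = 3176.48 ft.
Pressure head at PZ-11: ψ = 144·P/γ = 144 × 41.6 / 62.4 = 96.00 ft.
Total head at PZ-11: h = z + ψ = 3057.35 + 96.00 = 3153.35 ft.
Head difference: h(PZ-7) − h(PZ-11) = 3176.48 − 3153.35 = 23.13 ft.
Hydraulic gradient: i = |Δh| / L = 23.13 / 4507 = 0.00513.
Flow is from higher to lower head: from PZ-7 toward PZ-11, i.e. toward the south.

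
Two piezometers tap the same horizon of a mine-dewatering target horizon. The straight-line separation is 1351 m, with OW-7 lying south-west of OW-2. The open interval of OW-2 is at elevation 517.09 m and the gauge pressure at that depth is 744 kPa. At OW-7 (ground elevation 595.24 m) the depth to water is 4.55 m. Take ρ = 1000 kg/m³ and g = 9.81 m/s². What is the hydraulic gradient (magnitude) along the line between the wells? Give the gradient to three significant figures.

Pressure head at OW-2: ψ = P/(ρg) = 744×1000 / (1000 × 9.81) = 75.84 m.
Total head at OW-2: h = z + ψ = 517.09 + 75.84 = 592.93 m.
Total head at OW-7: h = 595.24 − 4.55 = 590.69 m.
Head difference: h(OW-2) − h(OW-7) = 592.93 − 590.69 = 2.24 m.
Hydraulic gradient: i = |Δh| / L = 2.24 / 1351 = 0.00166.

i ≈ 0.00166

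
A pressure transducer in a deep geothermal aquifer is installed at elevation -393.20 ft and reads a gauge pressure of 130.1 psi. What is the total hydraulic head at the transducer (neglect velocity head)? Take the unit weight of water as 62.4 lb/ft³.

ψ = 144·P/γ = 144 × 130.1 / 62.4 = 300.23 ft.
h = z + ψ = -393.20 + 300.23 = -92.97 ft.

h ≈ -92.97 ft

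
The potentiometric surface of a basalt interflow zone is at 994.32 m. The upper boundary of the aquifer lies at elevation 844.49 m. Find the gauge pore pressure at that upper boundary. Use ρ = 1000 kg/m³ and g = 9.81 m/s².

P ≈ 1470 kPa

Pressure head at the aquifer top: ψ = h − z = 994.32 − 844.49 = 149.83 m.
P = ρgψ = 1000 × 9.81 × 149.83 = 1469832 Pa ≈ 1470 kPa.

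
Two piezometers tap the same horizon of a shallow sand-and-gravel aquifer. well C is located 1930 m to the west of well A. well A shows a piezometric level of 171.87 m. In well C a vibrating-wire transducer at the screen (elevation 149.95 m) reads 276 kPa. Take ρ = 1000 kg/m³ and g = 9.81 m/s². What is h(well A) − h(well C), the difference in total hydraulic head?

Δh ≈ -6.21 m

Total head at well A: h = 171.87 m (water level in the piezometer is the total head).
Pressure head at well C: ψ = P/(ρg) = 276×1000 / (1000 × 9.81) = 28.13 m.
Total head at well C: h = z + ψ = 149.95 + 28.13 = 178.08 m.
Head difference: h(well A) − h(well C) = 171.87 − 178.08 = -6.21 m.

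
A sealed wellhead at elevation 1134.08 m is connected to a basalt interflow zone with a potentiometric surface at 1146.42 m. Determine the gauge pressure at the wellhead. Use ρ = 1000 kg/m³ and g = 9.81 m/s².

P ≈ 121 kPa

Head above the cap: Δh = 1146.42 − 1134.08 = 12.34 m.
P = ρgΔh = 1000 × 9.81 × 12.34 = 121055 Pa ≈ 121 kPa.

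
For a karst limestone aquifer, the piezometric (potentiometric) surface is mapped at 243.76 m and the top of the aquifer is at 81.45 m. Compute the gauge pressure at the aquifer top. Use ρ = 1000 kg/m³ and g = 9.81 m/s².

P ≈ 1590 kPa

Pressure head at the aquifer top: ψ = h − z = 243.76 − 81.45 = 162.31 m.
P = ρgψ = 1000 × 9.81 × 162.31 = 1592261 Pa ≈ 1590 kPa.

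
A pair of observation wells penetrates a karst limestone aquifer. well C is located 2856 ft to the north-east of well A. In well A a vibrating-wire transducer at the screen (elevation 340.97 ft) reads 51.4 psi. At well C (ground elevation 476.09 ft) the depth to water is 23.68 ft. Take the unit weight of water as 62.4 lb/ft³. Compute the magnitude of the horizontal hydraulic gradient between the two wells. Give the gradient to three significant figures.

Pressure head at well A: ψ = 144·P/γ = 144 × 51.4 / 62.4 = 118.62 ft.
Total head at well A: h = z + ψ = 340.97 + 118.62 = 459.59 ft.
Total head at well C: h = 476.09 − 23.68 = 452.41 ft.
Head difference: h(well A) − h(well C) = 459.59 − 452.41 = 7.18 ft.
Hydraulic gradient: i = |Δh| / L = 7.18 / 2856 = 0.00251.

i ≈ 0.00251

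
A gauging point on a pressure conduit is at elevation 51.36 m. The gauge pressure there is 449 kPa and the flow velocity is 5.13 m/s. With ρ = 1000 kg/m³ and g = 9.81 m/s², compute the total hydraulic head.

Pressure head ψ = P/(ρg) = 449×1000 / (1000 × 9.81) = 45.77 m.
Velocity head = v²/(2g) = 5.13² / (2 × 9.81) = 1.341 m.
h = z + ψ + v²/(2g) = 51.36 + 45.77 + 1.341 = 98.47 m.

h ≈ 98.47 m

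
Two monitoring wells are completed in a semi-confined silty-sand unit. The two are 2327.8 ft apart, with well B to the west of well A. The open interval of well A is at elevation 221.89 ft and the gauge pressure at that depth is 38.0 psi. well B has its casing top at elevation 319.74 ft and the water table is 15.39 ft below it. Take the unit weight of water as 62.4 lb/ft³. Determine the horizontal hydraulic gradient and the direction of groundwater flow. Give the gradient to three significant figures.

Pressure head at well A: ψ = 144·P/γ = 144 × 38.0 / 62.4 = 87.69 ft.
Total head at well A: h = z + ψ = 221.89 + 87.69 = 309.58 ft.
Total head at well B: h = 319.74 − 15.39 = 304.35 ft.
Head difference: h(well A) − h(well B) = 309.58 − 304.35 = 5.23 ft.
Hydraulic gradient: i = |Δh| / L = 5.23 / 2327.8 = 0.00225.
Flow is from higher to lower head: from well A toward well B, i.e. toward the west.

i ≈ 0.00225; groundwater flows toward the west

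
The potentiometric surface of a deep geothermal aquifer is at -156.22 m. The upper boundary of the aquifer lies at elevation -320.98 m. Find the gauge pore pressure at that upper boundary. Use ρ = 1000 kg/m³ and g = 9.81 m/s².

Pressure head at the aquifer top: ψ = h − z = -156.22 − (-320.98) = 164.76 m.
P = ρgψ = 1000 × 9.81 × 164.76 = 1616296 Pa ≈ 1620 kPa.

P ≈ 1620 kPa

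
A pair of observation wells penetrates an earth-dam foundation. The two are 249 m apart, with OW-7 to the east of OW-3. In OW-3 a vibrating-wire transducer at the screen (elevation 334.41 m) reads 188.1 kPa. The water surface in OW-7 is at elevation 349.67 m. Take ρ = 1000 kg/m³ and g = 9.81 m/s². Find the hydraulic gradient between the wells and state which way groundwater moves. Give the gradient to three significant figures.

i ≈ 0.0157; groundwater flows toward the east

Pressure head at OW-3: ψ = P/(ρg) = 188.1×1000 / (1000 × 9.81) = 19.17 m.
Total head at OW-3: h = z + ψ = 334.41 + 19.17 = 353.58 m.
Total head at OW-7: h = 349.67 m (water level in the piezometer is the total head).
Head difference: h(OW-3) − h(OW-7) = 353.58 − 349.67 = 3.91 m.
Hydraulic gradient: i = |Δh| / L = 3.91 / 249 = 0.0157.
Flow is from higher to lower head: from OW-3 toward OW-7, i.e. toward the east.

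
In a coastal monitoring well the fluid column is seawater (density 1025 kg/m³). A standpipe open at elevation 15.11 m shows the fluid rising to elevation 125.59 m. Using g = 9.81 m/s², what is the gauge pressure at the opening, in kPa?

P ≈ 1110 kPa

Pressure head ψ = h − z = 125.59 − 15.11 = 110.48 m.
P = ρgψ = 1025 × 9.81 × 110.48 = 1110904 Pa ≈ 1110 kPa.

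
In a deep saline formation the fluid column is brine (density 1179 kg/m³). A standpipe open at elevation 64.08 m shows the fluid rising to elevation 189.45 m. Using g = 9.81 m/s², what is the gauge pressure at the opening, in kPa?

P ≈ 1450 kPa

Pressure head ψ = h − z = 189.45 − 64.08 = 125.37 m.
P = ρgψ = 1179 × 9.81 × 125.37 = 1450028 Pa ≈ 1450 kPa.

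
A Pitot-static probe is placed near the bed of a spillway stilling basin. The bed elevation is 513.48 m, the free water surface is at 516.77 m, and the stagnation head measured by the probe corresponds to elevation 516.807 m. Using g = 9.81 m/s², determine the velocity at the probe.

Near the bed, under hydrostatic conditions, the piezometric head (z + ψ) equals the free-surface elevation, 516.77 m.
Velocity head = total − piezometric = 516.807 − 516.77 = 0.037 m.
v = √(2g·h_v) = √(2 × 9.81 × 0.037) = 0.852 m/s.

v ≈ 0.852 m/s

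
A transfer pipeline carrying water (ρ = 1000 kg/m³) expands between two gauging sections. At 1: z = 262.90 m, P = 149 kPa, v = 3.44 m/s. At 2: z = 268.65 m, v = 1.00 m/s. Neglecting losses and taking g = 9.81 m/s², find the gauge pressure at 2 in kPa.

P₂ ≈ 98.0 kPa

Pressure head at 1: ψ₁ = P₁/(ρg) = 149×1000 / (1000 × 9.81) = 15.19 m.
Velocity heads: v₁²/2g = 3.44²/19.62 = 0.603 m; v₂²/2g = 1.00²/19.62 = 0.051 m.
Total head H = z₁ + ψ₁ + v₁²/2g = 262.90 + 15.19 + 0.603 = 278.69 m.
ψ₂ = H − z₂ − v₂²/2g = 278.69 − 268.65 − 0.051 = 9.99 m.
P₂ = ρgψ₂ = 1000 × 9.81 × 9.99 ≈ 98.0 kPa.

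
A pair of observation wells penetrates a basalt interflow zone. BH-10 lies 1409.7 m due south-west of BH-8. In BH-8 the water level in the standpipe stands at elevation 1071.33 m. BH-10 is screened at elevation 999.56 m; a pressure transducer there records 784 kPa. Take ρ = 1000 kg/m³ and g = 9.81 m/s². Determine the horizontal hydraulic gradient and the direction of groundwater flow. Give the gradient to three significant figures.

Total head at BH-8: h = 1071.33 m (water level in the piezometer is the total head).
Pressure head at BH-10: ψ = P/(ρg) = 784×1000 / (1000 × 9.81) = 79.92 m.
Total head at BH-10: h = z + ψ = 999.56 + 79.92 = 1079.48 m.
Head difference: h(BH-8) − h(BH-10) = 1071.33 − 1079.48 = -8.15 m.
Hydraulic gradient: i = |Δh| / L = 8.15 / 1409.7 = 0.00578.
Flow is from higher to lower head: from BH-10 toward BH-8, i.e. toward the north-east.

i ≈ 0.00578; groundwater flows toward the north-east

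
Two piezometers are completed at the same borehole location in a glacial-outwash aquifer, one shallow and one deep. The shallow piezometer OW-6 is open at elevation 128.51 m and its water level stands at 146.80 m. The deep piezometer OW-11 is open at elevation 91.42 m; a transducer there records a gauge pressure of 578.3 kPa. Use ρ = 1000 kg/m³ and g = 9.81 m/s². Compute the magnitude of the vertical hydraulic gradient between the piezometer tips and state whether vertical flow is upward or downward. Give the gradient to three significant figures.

Total head at OW-6: h = 146.80 m (water level in the standpipe).
Pressure head at OW-11: ψ = P/(ρg) = 578.3×1000 / (1000 × 9.81) = 58.95 m.
Total head at OW-11: h = z + ψ = 91.42 + 58.95 = 150.37 m.
Δh = h(OW-6) − h(OW-11) = 146.80 − 150.37 = -3.57 m.
Vertical separation Δz = 128.51 − 91.42 = 37.09 m.
|i_v| = |Δh| / Δz = 3.57 / 37.09 = 0.0963.
Head is higher in the deep piezometer, so vertical flow is upward (discharge condition).

|i_v| ≈ 0.0963; vertical flow is upward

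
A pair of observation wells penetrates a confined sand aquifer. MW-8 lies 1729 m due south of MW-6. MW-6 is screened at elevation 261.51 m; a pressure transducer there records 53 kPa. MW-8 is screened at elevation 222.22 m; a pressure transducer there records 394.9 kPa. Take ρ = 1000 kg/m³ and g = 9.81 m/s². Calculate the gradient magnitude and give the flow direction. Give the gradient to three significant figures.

Pressure head at MW-6: ψ = P/(ρg) = 53×1000 / (1000 × 9.81) = 5.40 m.
Total head at MW-6: h = z + ψ = 261.51 + 5.40 = 266.91 m.
Pressure head at MW-8: ψ = P/(ρg) = 394.9×1000 / (1000 × 9.81) = 40.25 m.
Total head at MW-8: h = z + ψ = 222.22 + 40.25 = 262.47 m.
Head difference: h(MW-6) − h(MW-8) = 266.91 − 262.47 = 4.44 m.
Hydraulic gradient: i = |Δh| / L = 4.44 / 1729 = 0.00257.
Flow is from higher to lower head: from MW-6 toward MW-8, i.e. toward the south.

i ≈ 0.00257; groundwater flows toward the south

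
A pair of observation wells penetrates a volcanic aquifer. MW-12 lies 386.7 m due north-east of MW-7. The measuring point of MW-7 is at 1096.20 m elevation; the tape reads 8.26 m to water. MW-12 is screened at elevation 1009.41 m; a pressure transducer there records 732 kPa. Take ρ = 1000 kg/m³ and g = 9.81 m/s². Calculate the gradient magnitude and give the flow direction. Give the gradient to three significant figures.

i ≈ 0.0101; groundwater flows toward the north-east

Total head at MW-7: h = 1096.20 − 8.26 = 1087.94 m.
Pressure head at MW-12: ψ = P/(ρg) = 732×1000 / (1000 × 9.81) = 74.62 m.
Total head at MW-12: h = z + ψ = 1009.41 + 74.62 = 1084.03 m.
Head difference: h(MW-7) − h(MW-12) = 1087.94 − 1084.03 = 3.91 m.
Hydraulic gradient: i = |Δh| / L = 3.91 / 386.7 = 0.0101.
Flow is from higher to lower head: from MW-7 toward MW-12, i.e. toward the north-east.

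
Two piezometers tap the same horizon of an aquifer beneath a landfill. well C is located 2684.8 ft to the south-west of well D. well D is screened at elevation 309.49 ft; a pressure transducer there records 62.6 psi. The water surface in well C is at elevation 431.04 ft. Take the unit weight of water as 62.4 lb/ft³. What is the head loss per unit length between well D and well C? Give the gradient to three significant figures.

i ≈ 0.00853 ft/ft

Pressure head at well D: ψ = 144·P/γ = 144 × 62.6 / 62.4 = 144.46 ft.
Total head at well D: h = z + ψ = 309.49 + 144.46 = 453.95 ft.
Total head at well C: h = 431.04 ft (water level in the piezometer is the total head).
Head difference: h(well D) − h(well C) = 453.95 − 431.04 = 22.91 ft.
Hydraulic gradient: i = |Δh| / L = 22.91 / 2684.8 = 0.00853.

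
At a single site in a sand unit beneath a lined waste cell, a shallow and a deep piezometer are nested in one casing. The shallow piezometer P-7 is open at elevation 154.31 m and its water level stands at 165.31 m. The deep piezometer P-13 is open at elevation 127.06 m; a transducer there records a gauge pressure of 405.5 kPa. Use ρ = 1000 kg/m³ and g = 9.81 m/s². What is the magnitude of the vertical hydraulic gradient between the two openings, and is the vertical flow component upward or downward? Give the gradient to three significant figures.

Total head at P-7: h = 165.31 m (water level in the standpipe).
Pressure head at P-13: ψ = P/(ρg) = 405.5×1000 / (1000 × 9.81) = 41.34 m.
Total head at P-13: h = z + ψ = 127.06 + 41.34 = 168.40 m.
Δh = h(P-7) − h(P-13) = 165.31 − 168.40 = -3.09 m.
Vertical separation Δz = 154.31 − 127.06 = 27.25 m.
|i_v| = |Δh| / Δz = 3.09 / 27.25 = 0.113.
Head is higher in the deep piezometer, so vertical flow is upward (discharge condition).

|i_v| ≈ 0.113; vertical flow is upward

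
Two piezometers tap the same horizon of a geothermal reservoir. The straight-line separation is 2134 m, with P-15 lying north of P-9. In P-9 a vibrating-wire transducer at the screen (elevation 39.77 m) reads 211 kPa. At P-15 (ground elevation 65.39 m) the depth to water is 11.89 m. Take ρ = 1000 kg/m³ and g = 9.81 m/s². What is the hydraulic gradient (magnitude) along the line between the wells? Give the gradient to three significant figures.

Pressure head at P-9: ψ = P/(ρg) = 211×1000 / (1000 × 9.81) = 21.51 m.
Total head at P-9: h = z + ψ = 39.77 + 21.51 = 61.28 m.
Total head at P-15: h = 65.39 − 11.89 = 53.50 m.
Head difference: h(P-9) − h(P-15) = 61.28 − 53.50 = 7.78 m.
Hydraulic gradient: i = |Δh| / L = 7.78 / 2134 = 0.00365.

i ≈ 0.00365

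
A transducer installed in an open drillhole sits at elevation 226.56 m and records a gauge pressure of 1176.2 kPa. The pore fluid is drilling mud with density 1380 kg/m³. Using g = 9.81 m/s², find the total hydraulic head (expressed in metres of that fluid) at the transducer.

h ≈ 313.44 m

ψ = P/(ρg) = 1176.2×1000 / (1380 × 9.81) = 86.88 m.
h = z + ψ = 226.56 + 86.88 = 313.44 m.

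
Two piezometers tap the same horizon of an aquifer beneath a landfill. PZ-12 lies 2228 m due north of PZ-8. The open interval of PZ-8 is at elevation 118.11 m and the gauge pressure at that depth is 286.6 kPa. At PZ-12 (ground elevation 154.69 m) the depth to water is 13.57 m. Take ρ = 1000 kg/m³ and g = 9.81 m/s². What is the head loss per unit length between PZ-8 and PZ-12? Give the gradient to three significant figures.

Pressure head at PZ-8: ψ = P/(ρg) = 286.6×1000 / (1000 × 9.81) = 29.22 m.
Total head at PZ-8: h = z + ψ = 118.11 + 29.22 = 147.33 m.
Total head at PZ-12: h = 154.69 − 13.57 = 141.12 m.
Head difference: h(PZ-8) − h(PZ-12) = 147.33 − 141.12 = 6.21 m.
Hydraulic gradient: i = |Δh| / L = 6.21 / 2228 = 0.00279.

i ≈ 0.00279 m/m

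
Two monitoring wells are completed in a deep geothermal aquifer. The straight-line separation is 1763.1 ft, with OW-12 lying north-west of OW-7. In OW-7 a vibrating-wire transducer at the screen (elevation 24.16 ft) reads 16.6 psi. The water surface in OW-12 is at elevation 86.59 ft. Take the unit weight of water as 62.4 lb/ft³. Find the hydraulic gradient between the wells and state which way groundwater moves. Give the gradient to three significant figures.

i ≈ 0.0137; groundwater flows toward the south-east

Pressure head at OW-7: ψ = 144·P/γ = 144 × 16.6 / 62.4 = 38.31 ft.
Total head at OW-7: h = z + ψ = 24.16 + 38.31 = 62.47 ft.
Total head at OW-12: h = 86.59 ft (water level in the piezometer is the total head).
Head difference: h(OW-7) − h(OW-12) = 62.47 − 86.59 = -24.12 ft.
Hydraulic gradient: i = |Δh| / L = 24.12 / 1763.1 = 0.0137.
Flow is from higher to lower head: from OW-12 toward OW-7, i.e. toward the south-east.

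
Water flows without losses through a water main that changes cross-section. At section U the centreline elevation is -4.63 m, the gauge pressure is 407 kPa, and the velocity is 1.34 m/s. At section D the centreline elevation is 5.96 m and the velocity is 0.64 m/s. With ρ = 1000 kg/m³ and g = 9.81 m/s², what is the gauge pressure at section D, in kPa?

Pressure head at U: ψ₁ = P₁/(ρg) = 407×1000 / (1000 × 9.81) = 41.49 m.
Velocity heads: v₁²/2g = 1.34²/19.62 = 0.092 m; v₂²/2g = 0.64²/19.62 = 0.021 m.
Total head H = z₁ + ψ₁ + v₁²/2g = -4.63 + 41.49 + 0.092 = 36.95 m.
ψ₂ = H − z₂ − v₂²/2g = 36.95 − 5.96 − 0.021 = 30.97 m.
P₂ = ρgψ₂ = 1000 × 9.81 × 30.97 ≈ 304 kPa.

P₂ ≈ 304 kPa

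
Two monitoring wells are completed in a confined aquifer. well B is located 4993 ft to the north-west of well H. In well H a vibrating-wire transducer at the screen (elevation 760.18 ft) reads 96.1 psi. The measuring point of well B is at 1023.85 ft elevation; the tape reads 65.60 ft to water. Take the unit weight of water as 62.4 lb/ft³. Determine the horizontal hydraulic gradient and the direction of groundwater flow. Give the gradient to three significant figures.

i ≈ 0.00475; groundwater flows toward the north-west

Pressure head at well H: ψ = 144·P/γ = 144 × 96.1 / 62.4 = 221.77 ft.
Total head at well H: h = z + ψ = 760.18 + 221.77 = 981.95 ft.
Total head at well B: h = 1023.85 − 65.60 = 958.25 ft.
Head difference: h(well H) − h(well B) = 981.95 − 958.25 = 23.70 ft.
Hydraulic gradient: i = |Δh| / L = 23.70 / 4993 = 0.00475.
Flow is from higher to lower head: from well H toward well B, i.e. toward the north-west.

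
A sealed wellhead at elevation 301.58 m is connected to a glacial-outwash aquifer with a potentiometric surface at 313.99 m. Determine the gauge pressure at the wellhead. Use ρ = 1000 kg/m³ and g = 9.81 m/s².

Head above the cap: Δh = 313.99 − 301.58 = 12.41 m.
P = ρgΔh = 1000 × 9.81 × 12.41 = 121742 Pa ≈ 122 kPa.

P ≈ 122 kPa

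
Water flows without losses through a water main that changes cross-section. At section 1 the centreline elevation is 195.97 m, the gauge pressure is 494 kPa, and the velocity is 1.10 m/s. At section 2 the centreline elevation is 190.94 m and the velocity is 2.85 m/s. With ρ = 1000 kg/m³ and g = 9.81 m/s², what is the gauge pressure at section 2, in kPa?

Pressure head at 1: ψ₁ = P₁/(ρg) = 494×1000 / (1000 × 9.81) = 50.36 m.
Velocity heads: v₁²/2g = 1.10²/19.62 = 0.062 m; v₂²/2g = 2.85²/19.62 = 0.414 m.
Total head H = z₁ + ψ₁ + v₁²/2g = 195.97 + 50.36 + 0.062 = 246.39 m.
ψ₂ = H − z₂ − v₂²/2g = 246.39 − 190.94 − 0.414 = 55.04 m.
P₂ = ρgψ₂ = 1000 × 9.81 × 55.04 ≈ 540 kPa.

P₂ ≈ 540 kPa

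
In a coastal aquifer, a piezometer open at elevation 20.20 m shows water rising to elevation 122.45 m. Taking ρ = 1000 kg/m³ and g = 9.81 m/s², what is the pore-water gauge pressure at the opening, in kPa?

P ≈ 1000 kPa

Pressure head ψ = h − z = 122.45 − 20.20 = 102.25 m.
P = ρgψ = 1000 × 9.81 × 102.25 = 1003072 Pa ≈ 1000 kPa.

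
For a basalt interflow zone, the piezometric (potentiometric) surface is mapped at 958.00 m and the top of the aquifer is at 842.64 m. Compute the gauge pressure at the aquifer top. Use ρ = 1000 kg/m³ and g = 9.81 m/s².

Pressure head at the aquifer top: ψ = h − z = 958.00 − 842.64 = 115.36 m.
P = ρgψ = 1000 × 9.81 × 115.36 = 1131682 Pa ≈ 1130 kPa.

P ≈ 1130 kPa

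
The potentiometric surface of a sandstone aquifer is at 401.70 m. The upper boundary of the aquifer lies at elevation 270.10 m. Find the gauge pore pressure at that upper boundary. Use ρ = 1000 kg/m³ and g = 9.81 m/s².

P ≈ 1290 kPa

Pressure head at the aquifer top: ψ = h − z = 401.70 − 270.10 = 131.60 m.
P = ρgψ = 1000 × 9.81 × 131.60 = 1290996 Pa ≈ 1290 kPa.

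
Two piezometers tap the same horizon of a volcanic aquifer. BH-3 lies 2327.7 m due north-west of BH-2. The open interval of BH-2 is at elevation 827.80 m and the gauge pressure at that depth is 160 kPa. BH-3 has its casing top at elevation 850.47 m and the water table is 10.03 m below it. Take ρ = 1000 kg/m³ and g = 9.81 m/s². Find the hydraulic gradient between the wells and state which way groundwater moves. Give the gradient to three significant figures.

i ≈ 0.00158; groundwater flows toward the north-west

Pressure head at BH-2: ψ = P/(ρg) = 160×1000 / (1000 × 9.81) = 16.31 m.
Total head at BH-2: h = z + ψ = 827.80 + 16.31 = 844.11 m.
Total head at BH-3: h = 850.47 − 10.03 = 840.44 m.
Head difference: h(BH-2) − h(BH-3) = 844.11 − 840.44 = 3.67 m.
Hydraulic gradient: i = |Δh| / L = 3.67 / 2327.7 = 0.00158.
Flow is from higher to lower head: from BH-2 toward BH-3, i.e. toward the north-west.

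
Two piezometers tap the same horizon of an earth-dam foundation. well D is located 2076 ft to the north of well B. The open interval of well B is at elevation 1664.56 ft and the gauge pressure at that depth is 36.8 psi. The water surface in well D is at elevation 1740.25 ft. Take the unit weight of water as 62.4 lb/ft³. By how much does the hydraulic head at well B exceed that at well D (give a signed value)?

Pressure head at well B: ψ = 144·P/γ = 144 × 36.8 / 62.4 = 84.92 ft.
Total head at well B: h = z + ψ = 1664.56 + 84.92 = 1749.48 ft.
Total head at well D: h = 1740.25 ft (water level in the piezometer is the total head).
Head difference: h(well B) − h(well D) = 1749.48 − 1740.25 = 9.23 ft.

Δh ≈ 9.23 ft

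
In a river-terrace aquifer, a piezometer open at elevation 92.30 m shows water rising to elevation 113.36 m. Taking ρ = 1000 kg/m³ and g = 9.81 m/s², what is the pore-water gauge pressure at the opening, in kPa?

Pressure head ψ = h − z = 113.36 − 92.30 = 21.06 m.
P = ρgψ = 1000 × 9.81 × 21.06 = 206599 Pa ≈ 207 kPa.

P ≈ 207 kPa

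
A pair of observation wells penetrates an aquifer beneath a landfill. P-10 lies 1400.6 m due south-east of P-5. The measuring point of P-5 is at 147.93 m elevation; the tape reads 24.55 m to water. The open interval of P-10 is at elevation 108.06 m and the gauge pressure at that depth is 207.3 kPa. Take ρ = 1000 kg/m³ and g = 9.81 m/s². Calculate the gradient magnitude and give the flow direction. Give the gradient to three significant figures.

Total head at P-5: h = 147.93 − 24.55 = 123.38 m.
Pressure head at P-10: ψ = P/(ρg) = 207.3×1000 / (1000 × 9.81) = 21.13 m.
Total head at P-10: h = z + ψ = 108.06 + 21.13 = 129.19 m.
Head difference: h(P-5) − h(P-10) = 123.38 − 129.19 = -5.81 m.
Hydraulic gradient: i = |Δh| / L = 5.81 / 1400.6 = 0.00415.
Flow is from higher to lower head: from P-10 toward P-5, i.e. toward the north-west.

i ≈ 0.00415; groundwater flows toward the north-west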